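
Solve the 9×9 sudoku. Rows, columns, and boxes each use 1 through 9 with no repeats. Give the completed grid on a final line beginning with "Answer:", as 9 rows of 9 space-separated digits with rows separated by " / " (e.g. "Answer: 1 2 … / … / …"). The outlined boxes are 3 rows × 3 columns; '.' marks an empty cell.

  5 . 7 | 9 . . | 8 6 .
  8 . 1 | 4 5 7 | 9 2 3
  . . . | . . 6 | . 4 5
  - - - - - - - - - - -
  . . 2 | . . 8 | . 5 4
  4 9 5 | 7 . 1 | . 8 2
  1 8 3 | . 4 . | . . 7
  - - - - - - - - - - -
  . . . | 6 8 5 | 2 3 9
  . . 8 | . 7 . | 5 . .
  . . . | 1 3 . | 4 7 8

Step 1. [r8c4∈{2}] r8c4's peers cover all but 2, so r8c4=2.
Step 2. [r9c3∈{6,9}] in col 3, 6 fits only at r9c3. So r9c3=6.
Step 3. [r1c2∈{2,3,4}] row 1 places 4 nowhere but r1c2, so r1c2=4.
Step 4. [r4c1∈{6,7}] col 1 places 6 nowhere but r4c1 ⇒ r4c1=6.
Step 5. [r1c9∈{1}] only 1 remains possible at r1c9 ⇒ r1c9=1.
Step 6. [r9c6∈{9}] r9c6 is down to just 9. So r9c6=9.
Step 7. [r8c1∈{3,9}] in row 8, 9 fits only at r8c1, so r8c1=9.
Step 8. [r3c1∈{2,3}] 3 has one home in col 1: r3c1 ⇒ r3c1=3.
Step 9. [r3c2∈{2}] r3c2 is down to just 2 ⇒ r3c2=2.
Step 10. [r5c7∈{3,6}] 3 has one home in row 5: r5c7 ⇒ r5c7=3.
Step 11. [r7c2∈{1,7}] across row 7, 1 lands solely at r7c2 ⇒ r7c2=1.
Step 12. [r1c6∈{2,3}] in row 1, 3 fits only at r1c6, so r1c6=3.
Step 13. [r3c7∈{7}] only 7 remains possible at r3c7, so r3c7=7.
Step 14. [r6c6∈{2}] r6c6 is down to just 2. So r6c6=2.
Step 15. [r3c3∈{9}] r3c3 is down to just 9, so r3c3=9.
Step 16. [r9c2∈{5}] r9c2's peers cover all but 5 ⇒ r9c2=5.
Step 17. [r6c8∈{9}] r6c8's peers cover all but 9 ⇒ r6c8=9.
Step 18. [r6c7∈{6}] r6c7 is down to just 6, so r6c7=6.
Step 19. [r3c5∈{1}] r3c5 has the single candidate 1, so r3c5=1.
Step 20. [r4c2∈{7}] r4c2 has the single candidate 7, so r4c2=7.
Step 21. [r6c4∈{5}] only 5 remains possible at r6c4 ⇒ r6c4=5.
Step 22. [r1c5∈{2}] r1c5's peers cover all but 2. So r1c5=2.
Step 23. [r2c2∈{6}] only 6 remains possible at r2c2. So r2c2=6.
Step 24. [r7c1∈{7}] r7c1's peers cover all but 7, so r7c1=7.
Step 25. [r4c7∈{1}] r4c7 has the single candidate 1 ⇒ r4c7=1.
Step 26. [r5c5∈{6}] only 6 remains possible at r5c5, so r5c5=6.
Step 27. [r4c4∈{3}] nothing but 3 survives at r4c4 ⇒ r4c4=3.
Step 28. [r7c3∈{4}] r7c3's peers cover all but 4 ⇒ r7c3=4.
Step 29. [r8c6∈{4}] nothing but 4 survives at r8c6, so r8c6=4.
Step 30. [r3c4∈{8}] r3c4 is down to just 8 ⇒ r3c4=8.
Step 31. [r8c9∈{6}] only 6 remains possible at r8c9 ⇒ r8c9=6.
Step 32. [r4c5∈{9}] r4c5 is down to just 9, so r4c5=9.
Step 33. [r8c2∈{3}] nothing but 3 survives at r8c2. So r8c2=3.
Step 34. [r8c8∈{1}] r8c8's peers cover all but 1. So r8c8=1.
Step 35. [r9c1∈{2}] r9c1 is down to just 2. So r9c1=2.

Answer: 5 4 7 9 2 3 8 6 1 / 8 6 1 4 5 7 9 2 3 / 3 2 9 8 1 6 7 4 5 / 6 7 2 3 9 8 1 5 4 / 4 9 5 7 6 1 3 8 2 / 1 8 3 5 4 2 6 9 7 / 7 1 4 6 8 5 2 3 9 / 9 3 8 2 7 4 5 1 6 / 2 5 6 1 3 9 4 7 8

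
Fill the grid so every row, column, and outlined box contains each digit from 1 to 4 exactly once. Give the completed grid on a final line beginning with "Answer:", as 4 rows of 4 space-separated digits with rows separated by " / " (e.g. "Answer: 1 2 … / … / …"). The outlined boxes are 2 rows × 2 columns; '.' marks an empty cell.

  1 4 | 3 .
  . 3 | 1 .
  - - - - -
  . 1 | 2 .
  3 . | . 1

Step 1. [r2c4∈{2,4}] row 2 places 4 nowhere but r2c4, so r2c4=4.
Step 2. [r1c4∈{2}] r1c4's peers cover all but 2 ⇒ r1c4=2.
Step 3. [r4c3∈{4}] only 4 remains possible at r4c3, so r4c3=4.
Step 4. [r3c4∈{3}] only 3 remains possible at r3c4. So r3c4=3.
Step 5. [r3c1∈{4}] r3c1's peers cover all but 4 ⇒ r3c1=4.
Step 6. [r2c1∈{2}] only 2 remains possible at r2c1, so r2c1=2.
Step 7. [r4c2∈{2}] only 2 remains possible at r4c2 ⇒ r4c2=2.

Answer: 1 4 3 2 / 2 3 1 4 / 4 1 2 3 / 3 2 4 1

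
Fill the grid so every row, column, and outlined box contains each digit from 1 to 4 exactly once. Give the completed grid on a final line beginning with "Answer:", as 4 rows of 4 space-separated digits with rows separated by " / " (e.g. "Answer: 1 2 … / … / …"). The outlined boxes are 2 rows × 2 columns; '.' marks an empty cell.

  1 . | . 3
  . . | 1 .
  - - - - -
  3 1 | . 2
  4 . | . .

Step 1. [r2c2∈{2,3,4}] row 2 places 3 nowhere but r2c2, so r2c2=3.
Step 2. [r1c3∈{2,4}] across col 3, 2 lands solely at r1c3, so r1c3=2.
Step 3. [r4c2∈{2}] nothing but 2 survives at r4c2 ⇒ r4c2=2.
Step 4. [r1c2∈{4}] r1c2 has the single candidate 4 ⇒ r1c2=4.
Step 5. [r2c1∈{2}] r2c1 is down to just 2 ⇒ r2c1=2.
Step 6. [r4c3∈{3}] r4c3's peers cover all but 3, so r4c3=3.
Step 7. [r3c3∈{4}] r3c3 is down to just 4, so r3c3=4.
Step 8. [r4c4∈{1}] r4c4 has the single candidate 1 ⇒ r4c4=1.
Step 9. [r2c4∈{4}] r2c4 is down to just 4. So r2c4=4.

Answer: 1 4 2 3 / 2 3 1 4 / 3 1 4 2 / 4 2 3 1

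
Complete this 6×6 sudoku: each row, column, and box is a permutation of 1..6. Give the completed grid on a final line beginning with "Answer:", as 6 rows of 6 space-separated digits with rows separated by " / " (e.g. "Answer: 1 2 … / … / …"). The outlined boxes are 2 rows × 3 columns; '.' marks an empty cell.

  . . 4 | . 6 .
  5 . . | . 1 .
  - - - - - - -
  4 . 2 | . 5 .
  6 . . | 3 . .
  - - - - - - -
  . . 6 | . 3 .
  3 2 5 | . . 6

Step 1. [r3c6∈{1}] r3c6's peers cover all but 1. So r3c6=1.
Step 2. [r6c5∈{4}] r6c5's peers cover all but 4, so r6c5=4.
Step 3. [r2c3∈{3}] r2c3's peers cover all but 3. So r2c3=3.
Step 4. [r1c2∈{1}] nothing but 1 survives at r1c2 ⇒ r1c2=1.
Step 5. [r1c1∈{2}] nothing but 2 survives at r1c1 ⇒ r1c1=2.
Step 6. [r4c6∈{2,4}] across row 4, 4 lands solely at r4c6, so r4c6=4.
Step 7. [r2c6∈{2}] r2c6 has the single candidate 2 ⇒ r2c6=2.
Step 8. [r5c4∈{1,2,5}] r5c4 is the only open cell in row 5 admitting 2 ⇒ r5c4=2.
Step 9. [r5c6∈{5}] r5c6 is down to just 5 ⇒ r5c6=5.
Step 10. [r5c1∈{1}] r5c1 has the single candidate 1. So r5c1=1.
Step 11. [r2c4∈{4}] r2c4 has the single candidate 4. So r2c4=4.
Step 12. [r1c4∈{5}] only 5 remains possible at r1c4, so r1c4=5.
Step 13. [r4c3∈{1}] only 1 remains possible at r4c3 ⇒ r4c3=1.
Step 14. [r3c2∈{3}] r3c2 is down to just 3, so r3c2=3.
Step 15. [r5c2∈{4}] only 4 remains possible at r5c2. So r5c2=4.
Step 16. [r4c5∈{2}] r4c5 has the single candidate 2, so r4c5=2.
Step 17. [r3c4∈{6}] only 6 remains possible at r3c4 ⇒ r3c4=6.
Step 18. [r2c2∈{6}] nothing but 6 survives at r2c2, so r2c2=6.
Step 19. [r4c2∈{5}] only 5 remains possible at r4c2. So r4c2=5.
Step 20. [r1c6∈{3}] only 3 remains possible at r1c6. So r1c6=3.
Step 21. [r6c4∈{1}] r6c4's peers cover all but 1, so r6c4=1.

Answer: 2 1 4 5 6 3 / 5 6 3 4 1 2 / 4 3 2 6 5 1 / 6 5 1 3 2 4 / 1 4 6 2 3 5 / 3 2 5 1 4 6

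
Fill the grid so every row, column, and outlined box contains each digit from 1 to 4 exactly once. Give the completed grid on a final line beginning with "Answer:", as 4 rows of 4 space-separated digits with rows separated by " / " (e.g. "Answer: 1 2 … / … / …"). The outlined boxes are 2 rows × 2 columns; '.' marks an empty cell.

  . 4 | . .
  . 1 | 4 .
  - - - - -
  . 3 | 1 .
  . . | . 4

Step 1. [r3c4∈{2}] r3c4 is down to just 2. So r3c4=2.
Step 2. [r2c1∈{2,3}] in row 2, 2 fits only at r2c1 ⇒ r2c1=2.
Step 3. [r2c4∈{3}] nothing but 3 survives at r2c4, so r2c4=3.
Step 4. [r1c1∈{3}] r1c1 is down to just 3, so r1c1=3.
Step 5. [r4c2∈{2}] only 2 remains possible at r4c2. So r4c2=2.
Step 6. [r4c3∈{3}] only 3 remains possible at r4c3. So r4c3=3.
Step 7. [r1c3∈{2}] r1c3 has the single candidate 2 ⇒ r1c3=2.
Step 8. [r3c1∈{4}] r3c1 is down to just 4 ⇒ r3c1=4.
Step 9. [r1c4∈{1}] only 1 remains possible at r1c4 ⇒ r1c4=1.
Step 10. [r4c1∈{1}] only 1 remains possible at r4c1 ⇒ r4c1=1.

Answer: 3 4 2 1 / 2 1 4 3 / 4 3 1 2 / 1 2 3 4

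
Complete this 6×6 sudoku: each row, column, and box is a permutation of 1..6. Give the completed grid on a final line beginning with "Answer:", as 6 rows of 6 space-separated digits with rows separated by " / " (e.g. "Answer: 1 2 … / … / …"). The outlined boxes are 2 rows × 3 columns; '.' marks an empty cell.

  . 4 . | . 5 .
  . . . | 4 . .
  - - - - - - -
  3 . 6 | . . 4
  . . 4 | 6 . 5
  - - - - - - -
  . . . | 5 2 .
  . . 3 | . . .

Step 1. [r6c4∈{1}] only 1 remains possible at r6c4. So r6c4=1.
Step 2. [r2c2∈{1,2,3,5,6}] 3 has one home in col 2: r2c2. So r2c2=3.
Step 3. [r6c6∈{6}] r6c6's peers cover all but 6. So r6c6=6.
Step 4. [r1c1∈{1,2,6}] 6 has one home in row 1: r1c1, so r1c1=6.
Step 5. [r5c3∈{1}] r5c3's peers cover all but 1, so r5c3=1.
Step 6. [r2c1∈{1,2,5}] r2c1 is the only open cell in box 1 admitting 1 ⇒ r2c1=1.
Step 7. [r1c3∈{2}] nothing but 2 survives at r1c3. So r1c3=2.
Step 8. [r4c1∈{2}] nothing but 2 survives at r4c1 ⇒ r4c1=2.
Step 9. [r4c2∈{1}] nothing but 1 survives at r4c2 ⇒ r4c2=1.
Step 10. [r6c1∈{4,5}] in col 1, 5 fits only at r6c1. So r6c1=5.
Step 11. [r5c6∈{3}] nothing but 3 survives at r5c6, so r5c6=3.
Step 12. [r2c6∈{2}] r2c6 is down to just 2, so r2c6=2.
Step 13. [r2c3∈{5}] r2c3 is down to just 5, so r2c3=5.
Step 14. [r6c2∈{2}] r6c2 has the single candidate 2, so r6c2=2.
Step 15. [r3c2∈{5}] only 5 remains possible at r3c2 ⇒ r3c2=5.
Step 16. [r5c2∈{6}] r5c2's peers cover all but 6 ⇒ r5c2=6.
Step 17. [r1c4∈{3}] r1c4 has the single candidate 3 ⇒ r1c4=3.
Step 18. [r6c5∈{4}] r6c5's peers cover all but 4 ⇒ r6c5=4.
Step 19. [r1c6∈{1}] r1c6's peers cover all but 1 ⇒ r1c6=1.
Step 20. [r4c5∈{3}] only 3 remains possible at r4c5, so r4c5=3.
Step 21. [r3c5∈{1}] only 1 remains possible at r3c5 ⇒ r3c5=1.
Step 22. [r5c1∈{4}] r5c1 has the single candidate 4 ⇒ r5c1=4.
Step 23. [r3c4∈{2}] only 2 remains possible at r3c4. So r3c4=2.
Step 24. [r2c5∈{6}] only 6 remains possible at r2c5, so r2c5=6.

Answer: 6 4 2 3 5 1 / 1 3 5 4 6 2 / 3 5 6 2 1 4 / 2 1 4 6 3 5 / 4 6 1 5 2 3 / 5 2 3 1 4 6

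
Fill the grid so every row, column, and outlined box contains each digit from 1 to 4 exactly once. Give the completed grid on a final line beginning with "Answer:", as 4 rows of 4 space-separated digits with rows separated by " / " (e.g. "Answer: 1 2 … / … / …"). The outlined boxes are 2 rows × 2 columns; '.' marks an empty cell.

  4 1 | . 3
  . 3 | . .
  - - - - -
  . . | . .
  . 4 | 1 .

Step 1. [r3c2∈{2}] r3c2 has the single candidate 2. So r3c2=2.
Step 2. [r2c1∈{2}] r2c1's peers cover all but 2, so r2c1=2.
Step 3. [r2c3∈{4}] nothing but 4 survives at r2c3 ⇒ r2c3=4.
Step 4. [r3c3∈{3}] nothing but 3 survives at r3c3, so r3c3=3.
Step 5. [r3c1∈{1}] r3c1's peers cover all but 1 ⇒ r3c1=1.
Step 6. [r1c3∈{2}] r1c3 is down to just 2. So r1c3=2.
Step 7. [r4c4∈{2}] r4c4's peers cover all but 2, so r4c4=2.
Step 8. [r3c4∈{4}] nothing but 4 survives at r3c4 ⇒ r3c4=4.
Step 9. [r2c4∈{1}] r2c4's peers cover all but 1 ⇒ r2c4=1.
Step 10. [r4c1∈{3}] r4c1 is down to just 3, so r4c1=3.

Answer: 4 1 2 3 / 2 3 4 1 / 1 2 3 4 / 3 4 1 2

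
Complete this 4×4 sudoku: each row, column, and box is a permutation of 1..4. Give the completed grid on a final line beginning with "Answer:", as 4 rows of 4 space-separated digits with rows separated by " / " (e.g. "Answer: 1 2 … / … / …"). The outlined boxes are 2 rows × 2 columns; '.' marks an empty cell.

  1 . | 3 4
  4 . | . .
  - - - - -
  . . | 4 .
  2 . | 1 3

Step 1. [r2c2∈{2,3}] 3 has one home in row 2: r2c2, so r2c2=3.
Step 2. [r3c4∈{2}] r3c4 is down to just 2 ⇒ r3c4=2.
Step 3. [r2c3∈{2}] r2c3 has the single candidate 2, so r2c3=2.
Step 4. [r2c4∈{1}] r2c4 is down to just 1 ⇒ r2c4=1.
Step 5. [r3c1∈{3}] nothing but 3 survives at r3c1. So r3c1=3.
Step 6. [r1c2∈{2}] r1c2's peers cover all but 2 ⇒ r1c2=2.
Step 7. [r4c2∈{4}] only 4 remains possible at r4c2. So r4c2=4.
Step 8. [r3c2∈{1}] r3c2 has the single candidate 1, so r3c2=1.

Answer: 1 2 3 4 / 4 3 2 1 / 3 1 4 2 / 2 4 1 3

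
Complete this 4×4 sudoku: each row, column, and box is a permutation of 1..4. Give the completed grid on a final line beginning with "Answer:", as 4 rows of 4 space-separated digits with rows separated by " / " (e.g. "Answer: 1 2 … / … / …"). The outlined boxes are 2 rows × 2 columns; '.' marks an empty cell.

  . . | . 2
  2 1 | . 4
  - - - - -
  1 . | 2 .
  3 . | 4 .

Step 1. [r1c2∈{3,4}] across col 2, 3 lands solely at r1c2, so r1c2=3.
Step 2. [r2c3∈{3}] r2c3 is down to just 3, so r2c3=3.
Step 3. [r4c4∈{1}] nothing but 1 survives at r4c4, so r4c4=1.
Step 4. [r3c4∈{3}] r3c4 has the single candidate 3. So r3c4=3.
Step 5. [r1c1∈{4}] r1c1 is down to just 4. So r1c1=4.
Step 6. [r4c2∈{2}] r4c2's peers cover all but 2 ⇒ r4c2=2.
Step 7. [r1c3∈{1}] r1c3's peers cover all but 1. So r1c3=1.
Step 8. [r3c2∈{4}] r3c2 has the single candidate 4, so r3c2=4.

Answer: 4 3 1 2 / 2 1 3 4 / 1 4 2 3 / 3 2 4 1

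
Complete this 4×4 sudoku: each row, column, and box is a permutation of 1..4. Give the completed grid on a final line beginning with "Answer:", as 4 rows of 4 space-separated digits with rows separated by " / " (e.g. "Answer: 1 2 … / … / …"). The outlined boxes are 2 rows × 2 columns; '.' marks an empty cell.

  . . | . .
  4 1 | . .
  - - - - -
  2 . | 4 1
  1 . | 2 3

Step 1. [r1c2∈{2,3}] 2 has one home in col 2: r1c2. So r1c2=2.
Step 2. [r1c1∈{3}] r1c1 is down to just 3 ⇒ r1c1=3.
Step 3. [r1c4∈{4}] only 4 remains possible at r1c4, so r1c4=4.
Step 4. [r2c3∈{3}] only 3 remains possible at r2c3, so r2c3=3.
Step 5. [r1c3∈{1}] only 1 remains possible at r1c3. So r1c3=1.
Step 6. [r2c4∈{2}] r2c4's peers cover all but 2 ⇒ r2c4=2.
Step 7. [r4c2∈{4}] r4c2 has the single candidate 4 ⇒ r4c2=4.
Step 8. [r3c2∈{3}] r3c2 is down to just 3. So r3c2=3.

Answer: 3 2 1 4 / 4 1 3 2 / 2 3 4 1 / 1 4 2 3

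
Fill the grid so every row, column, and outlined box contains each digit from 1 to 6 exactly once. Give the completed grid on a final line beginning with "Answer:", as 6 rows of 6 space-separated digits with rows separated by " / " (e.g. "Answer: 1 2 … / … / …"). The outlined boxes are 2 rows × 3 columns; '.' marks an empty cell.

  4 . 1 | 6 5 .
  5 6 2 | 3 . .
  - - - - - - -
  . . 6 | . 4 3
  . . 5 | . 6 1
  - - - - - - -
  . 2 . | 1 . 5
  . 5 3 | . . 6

Step 1. [r4c4∈{2}] nothing but 2 survives at r4c4, so r4c4=2.
Step 2. [r6c1∈{1}] only 1 remains possible at r6c1. So r6c1=1.
Step 3. [r4c1∈{3}] r4c1's peers cover all but 3. So r4c1=3.
Step 4. [r5c3∈{4}] r5c3's peers cover all but 4 ⇒ r5c3=4.
Step 5. [r6c4∈{4}] nothing but 4 survives at r6c4 ⇒ r6c4=4.
Step 6. [r3c1∈{2}] nothing but 2 survives at r3c1 ⇒ r3c1=2.
Step 7. [r5c1∈{6}] only 6 remains possible at r5c1, so r5c1=6.
Step 8. [r1c2∈{3}] r1c2 has the single candidate 3. So r1c2=3.
Step 9. [r5c5∈{3}] only 3 remains possible at r5c5 ⇒ r5c5=3.
Step 10. [r3c2∈{1}] nothing but 1 survives at r3c2. So r3c2=1.
Step 11. [r4c2∈{4}] only 4 remains possible at r4c2 ⇒ r4c2=4.
Step 12. [r2c6∈{4}] r2c6 has the single candidate 4, so r2c6=4.
Step 13. [r2c5∈{1}] r2c5 has the single candidate 1, so r2c5=1.
Step 14. [r6c5∈{2}] only 2 remains possible at r6c5, so r6c5=2.
Step 15. [r3c4∈{5}] r3c4 has the single candidate 5, so r3c4=5.
Step 16. [r1c6∈{2}] only 2 remains possible at r1c6 ⇒ r1c6=2.

Answer: 4 3 1 6 5 2 / 5 6 2 3 1 4 / 2 1 6 5 4 3 / 3 4 5 2 6 1 / 6 2 4 1 3 5 / 1 5 3 4 2 6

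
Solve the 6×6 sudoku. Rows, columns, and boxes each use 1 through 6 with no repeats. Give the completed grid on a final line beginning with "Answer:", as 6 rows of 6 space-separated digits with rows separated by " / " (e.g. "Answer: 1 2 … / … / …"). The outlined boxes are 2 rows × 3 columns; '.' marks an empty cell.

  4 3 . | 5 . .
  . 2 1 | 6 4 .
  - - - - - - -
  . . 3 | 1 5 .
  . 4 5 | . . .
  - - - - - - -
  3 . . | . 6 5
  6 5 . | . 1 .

Step 1. [r4c6∈{2,3,6}] r4c6 is the only open cell in row 4 admitting 6 ⇒ r4c6=6.
Step 2. [r1c5∈{2}] r1c5's peers cover all but 2, so r1c5=2.
Step 3. [r3c1∈{2}] r3c1 has the single candidate 2. So r3c1=2.
Step 4. [r6c6∈{2,3,4}] 2 has one home in col 6: r6c6, so r6c6=2.
Step 5. [r6c3∈{4}] r6c3 is down to just 4 ⇒ r6c3=4.
Step 6. [r6c4∈{3}] nothing but 3 survives at r6c4, so r6c4=3.
Step 7. [r4c1∈{1}] r4c1 has the single candidate 1 ⇒ r4c1=1.
Step 8. [r4c5∈{3}] only 3 remains possible at r4c5 ⇒ r4c5=3.
Step 9. [r4c4∈{2}] r4c4 is down to just 2, so r4c4=2.
Step 10. [r3c6∈{4}] r3c6's peers cover all but 4 ⇒ r3c6=4.
Step 11. [r2c1∈{5}] r2c1's peers cover all but 5, so r2c1=5.
Step 12. [r1c3∈{6}] only 6 remains possible at r1c3. So r1c3=6.
Step 13. [r2c6∈{3}] only 3 remains possible at r2c6. So r2c6=3.
Step 14. [r5c4∈{4}] only 4 remains possible at r5c4. So r5c4=4.
Step 15. [r1c6∈{1}] only 1 remains possible at r1c6. So r1c6=1.
Step 16. [r5c3∈{2}] only 2 remains possible at r5c3, so r5c3=2.
Step 17. [r5c2∈{1}] r5c2 is down to just 1, so r5c2=1.
Step 18. [r3c2∈{6}] only 6 remains possible at r3c2. So r3c2=6.

Answer: 4 3 6 5 2 1 / 5 2 1 6 4 3 / 2 6 3 1 5 4 / 1 4 5 2 3 6 / 3 1 2 4 6 5 / 6 5 4 3 1 2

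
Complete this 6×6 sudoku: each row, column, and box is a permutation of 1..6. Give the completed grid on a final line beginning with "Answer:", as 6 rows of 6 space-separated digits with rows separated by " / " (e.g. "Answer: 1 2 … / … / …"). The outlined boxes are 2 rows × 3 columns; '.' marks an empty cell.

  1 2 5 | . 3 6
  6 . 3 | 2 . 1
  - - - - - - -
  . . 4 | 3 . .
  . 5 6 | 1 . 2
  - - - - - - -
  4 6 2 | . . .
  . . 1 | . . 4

Step 1. [r5c4∈{5}] r5c4 is down to just 5, so r5c4=5.
Step 2. [r2c5∈{4,5}] r2c5 is the only open cell in row 2 admitting 5, so r2c5=5.
Step 3. [r6c2∈{3}] r6c2's peers cover all but 3, so r6c2=3.
Step 4. [r3c5∈{6}] r3c5's peers cover all but 6, so r3c5=6.
Step 5. [r1c4∈{4}] r1c4's peers cover all but 4 ⇒ r1c4=4.
Step 6. [r3c1∈{2}] only 2 remains possible at r3c1, so r3c1=2.
Step 7. [r4c1∈{3}] r4c1 is down to just 3. So r4c1=3.
Step 8. [r3c2∈{1}] r3c2 has the single candidate 1 ⇒ r3c2=1.
Step 9. [r6c4∈{6}] r6c4's peers cover all but 6. So r6c4=6.
Step 10. [r3c6∈{5}] only 5 remains possible at r3c6 ⇒ r3c6=5.
Step 11. [r5c6∈{3}] r5c6 has the single candidate 3, so r5c6=3.
Step 12. [r2c2∈{4}] r2c2's peers cover all but 4, so r2c2=4.
Step 13. [r5c5∈{1}] r5c5's peers cover all but 1, so r5c5=1.
Step 14. [r4c5∈{4}] r4c5 has the single candidate 4, so r4c5=4.
Step 15. [r6c1∈{5}] nothing but 5 survives at r6c1, so r6c1=5.
Step 16. [r6c5∈{2}] nothing but 2 survives at r6c5. So r6c5=2.

Answer: 1 2 5 4 3 6 / 6 4 3 2 5 1 / 2 1 4 3 6 5 / 3 5 6 1 4 2 / 4 6 2 5 1 3 / 5 3 1 6 2 4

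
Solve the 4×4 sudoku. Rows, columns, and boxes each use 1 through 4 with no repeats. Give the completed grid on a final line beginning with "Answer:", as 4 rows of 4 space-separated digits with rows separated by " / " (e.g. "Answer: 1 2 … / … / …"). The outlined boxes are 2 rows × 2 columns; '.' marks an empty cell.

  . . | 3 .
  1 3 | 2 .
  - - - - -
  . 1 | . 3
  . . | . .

Step 1. [r4c4∈{1,2,4}] across col 4, 2 lands solely at r4c4. So r4c4=2.
Step 2. [r4c2∈{4}] nothing but 4 survives at r4c2, so r4c2=4.
Step 3. [r1c1∈{2,4}] across col 1, 4 lands solely at r1c1. So r1c1=4.
Step 4. [r4c1∈{3}] only 3 remains possible at r4c1. So r4c1=3.
Step 5. [r4c3∈{1}] nothing but 1 survives at r4c3. So r4c3=1.
Step 6. [r1c4∈{1}] r1c4 has the single candidate 1, so r1c4=1.
Step 7. [r2c4∈{4}] nothing but 4 survives at r2c4. So r2c4=4.
Step 8. [r3c3∈{4}] r3c3's peers cover all but 4. So r3c3=4.
Step 9. [r3c1∈{2}] nothing but 2 survives at r3c1. So r3c1=2.
Step 10. [r1c2∈{2}] r1c2's peers cover all but 2. So r1c2=2.

Answer: 4 2 3 1 / 1 3 2 4 / 2 1 4 3 / 3 4 1 2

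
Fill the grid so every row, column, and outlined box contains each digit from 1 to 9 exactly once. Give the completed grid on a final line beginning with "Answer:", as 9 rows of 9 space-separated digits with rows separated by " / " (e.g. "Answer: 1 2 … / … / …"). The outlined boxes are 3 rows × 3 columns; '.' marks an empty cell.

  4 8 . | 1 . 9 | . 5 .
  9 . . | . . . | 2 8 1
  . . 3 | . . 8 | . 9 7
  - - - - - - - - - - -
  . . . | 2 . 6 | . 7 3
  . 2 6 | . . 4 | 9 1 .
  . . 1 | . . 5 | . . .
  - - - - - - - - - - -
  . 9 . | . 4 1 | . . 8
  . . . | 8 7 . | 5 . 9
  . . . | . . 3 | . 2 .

Step 1. [r2c4∈{3,4,5,6,7}] across row 2, 4 lands solely at r2c4. So r2c4=4.
Step 2. [r9c7∈{1,4,6,7}] col 7 places 1 nowhere but r9c7 ⇒ r9c7=1.
Step 3. [r1c9∈{6}] r1c9's peers cover all but 6. So r1c9=6.
Step 4. [r2c5∈{3,5,6}] row 2 places 3 nowhere but r2c5. So r2c5=3.
Step 5. [r2c2∈{5,6,7}] row 2 places 6 nowhere but r2c2. So r2c2=6.
Step 6. [r2c3∈{5,7}] across row 2, 5 lands solely at r2c3, so r2c3=5.
Step 7. [r9c9∈{4}] nothing but 4 survives at r9c9 ⇒ r9c9=4.
Step 8. [r7c7∈{3,6,7}] r7c7 is the only open cell in col 7 admitting 7, so r7c7=7.
Step 9. [r6c8∈{4,6}] 4 has one home in col 8: r6c8, so r6c8=4.
Step 10. [r4c7∈{8}] r4c7 is down to just 8 ⇒ r4c7=8.
Step 11. [r4c1∈{5}] r4c1 has the single candidate 5. So r4c1=5.
Step 12. [r7c3∈{2}] nothing but 2 survives at r7c3. So r7c3=2.
Step 13. [r7c4∈{5,6}] across row 7, 5 lands solely at r7c4. So r7c4=5.
Step 14. [r3c5∈{2,5,6}] 5 has one home in row 3: r3c5. So r3c5=5.
Step 15. [r9c5∈{6,9}] r9c5 is the only open cell in col 5 admitting 6. So r9c5=6.
Step 16. [r5c5∈{8}] nothing but 8 survives at r5c5, so r5c5=8.
Step 17. [r6c1∈{3,7,8}] 8 has one home in row 6: r6c1 ⇒ r6c1=8.
Step 18. [r9c1∈{7}] r9c1's peers cover all but 7, so r9c1=7.
Step 19. [r5c1∈{3}] nothing but 3 survives at r5c1 ⇒ r5c1=3.
Step 20. [r8c2∈{1,3,4}] r8c2 is the only open cell in col 2 admitting 3 ⇒ r8c2=3.
Step 21. [r4c3∈{4,9}] in col 3, 9 fits only at r4c3, so r4c3=9.
Step 22. [r8c1∈{1,6}] across row 8, 1 lands solely at r8c1, so r8c1=1.
Step 23. [r6c4∈{3,7,9}] across row 6, 3 lands solely at r6c4. So r6c4=3.
Step 24. [r8c8∈{6}] only 6 remains possible at r8c8, so r8c8=6.
Step 25. [r9c3∈{8}] r9c3 has the single candidate 8, so r9c3=8.
Step 26. [r8c6∈{2}] only 2 remains possible at r8c6, so r8c6=2.
Step 27. [r7c1∈{6}] nothing but 6 survives at r7c1. So r7c1=6.
Step 28. [r9c4∈{9}] r9c4 is down to just 9. So r9c4=9.
Step 29. [r3c1∈{2}] r3c1 has the single candidate 2. So r3c1=2.
Step 30. [r2c6∈{7}] only 7 remains possible at r2c6. So r2c6=7.
Step 31. [r4c5∈{1}] r4c5 is down to just 1 ⇒ r4c5=1.
Step 32. [r1c5∈{2}] only 2 remains possible at r1c5 ⇒ r1c5=2.
Step 33. [r6c2∈{7}] r6c2 has the single candidate 7, so r6c2=7.
Step 34. [r6c5∈{9}] r6c5 has the single candidate 9, so r6c5=9.
Step 35. [r1c7∈{3}] r1c7 is down to just 3, so r1c7=3.
Step 36. [r5c9∈{5}] r5c9 has the single candidate 5, so r5c9=5.
Step 37. [r6c9∈{2}] r6c9's peers cover all but 2 ⇒ r6c9=2.
Step 38. [r6c7∈{6}] r6c7 has the single candidate 6, so r6c7=6.
Step 39. [r4c2∈{4}] nothing but 4 survives at r4c2, so r4c2=4.
Step 40. [r5c4∈{7}] r5c4 has the single candidate 7. So r5c4=7.
Step 41. [r3c7∈{4}] r3c7 has the single candidate 4, so r3c7=4.
Step 42. [r3c4∈{6}] r3c4 has the single candidate 6 ⇒ r3c4=6.
Step 43. [r7c8∈{3}] r7c8 has the single candidate 3. So r7c8=3.
Step 44. [r1c3∈{7}] r1c3 has the single candidate 7. So r1c3=7.
Step 45. [r3c2∈{1}] nothing but 1 survives at r3c2 ⇒ r3c2=1.
Step 46. [r8c3∈{4}] r8c3 is down to just 4, so r8c3=4.
Step 47. [r9c2∈{5}] r9c2's peers cover all but 5. So r9c2=5.

Answer: 4 8 7 1 2 9 3 5 6 / 9 6 5 4 3 7 2 8 1 / 2 1 3 6 5 8 4 9 7 / 5 4 9 2 1 6 8 7 3 / 3 2 6 7 8 4 9 1 5 / 8 7 1 3 9 5 6 4 2 / 6 9 2 5 4 1 7 3 8 / 1 3 4 8 7 2 5 6 9 / 7 5 8 9 6 3 1 2 4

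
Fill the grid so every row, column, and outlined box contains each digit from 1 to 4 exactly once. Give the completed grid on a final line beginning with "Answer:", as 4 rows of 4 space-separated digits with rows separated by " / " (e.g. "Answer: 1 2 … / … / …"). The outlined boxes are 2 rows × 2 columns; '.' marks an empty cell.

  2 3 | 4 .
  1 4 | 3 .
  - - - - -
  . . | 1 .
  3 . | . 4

Step 1. [r4c3∈{2}] nothing but 2 survives at r4c3, so r4c3=2.
Step 2. [r3c4∈{3}] r3c4 is down to just 3. So r3c4=3.
Step 3. [r3c1∈{4}] r3c1 has the single candidate 4, so r3c1=4.
Step 4. [r2c4∈{2}] r2c4 is down to just 2, so r2c4=2.
Step 5. [r4c2∈{1}] r4c2's peers cover all but 1, so r4c2=1.
Step 6. [r3c2∈{2}] r3c2 is down to just 2 ⇒ r3c2=2.
Step 7. [r1c4∈{1}] nothing but 1 survives at r1c4 ⇒ r1c4=1.

Answer: 2 3 4 1 / 1 4 3 2 / 4 2 1 3 / 3 1 2 4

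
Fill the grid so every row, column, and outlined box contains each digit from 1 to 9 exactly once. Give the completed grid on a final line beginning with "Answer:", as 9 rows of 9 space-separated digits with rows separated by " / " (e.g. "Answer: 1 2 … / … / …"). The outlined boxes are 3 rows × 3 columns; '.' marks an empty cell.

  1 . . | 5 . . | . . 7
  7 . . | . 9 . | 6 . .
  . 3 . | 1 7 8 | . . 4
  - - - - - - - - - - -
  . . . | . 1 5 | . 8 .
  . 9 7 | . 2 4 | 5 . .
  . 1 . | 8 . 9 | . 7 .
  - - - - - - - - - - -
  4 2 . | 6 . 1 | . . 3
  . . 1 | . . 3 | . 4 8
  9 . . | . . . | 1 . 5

Step 1. [r2c6∈{2}] only 2 remains possible at r2c6 ⇒ r2c6=2.
Step 2. [r1c7∈{2,3,8,9}] 8 has one home in col 7: r1c7. So r1c7=8.
Step 3. [r6c5∈{3,6}] 6 has one home in box 5: r6c5 ⇒ r6c5=6.
Step 4. [r6c9∈{2}] nothing but 2 survives at r6c9, so r6c9=2.
Step 5. [r9c8∈{2,6}] r9c8 is the only open cell in box 9 admitting 6, so r9c8=6.
Step 6. [r7c8∈{9}] r7c8's peers cover all but 9, so r7c8=9.
Step 7. [r5c4∈{3}] only 3 remains possible at r5c4. So r5c4=3.
Step 8. [r2c4∈{4}] r2c4 has the single candidate 4, so r2c4=4.
Step 9. [r1c3∈{2,4,6,9}] row 1 places 9 nowhere but r1c3, so r1c3=9.
Step 10. [r8c7∈{2,7}] r8c7 is the only open cell in box 9 admitting 2 ⇒ r8c7=2.
Step 11. [r9c6∈{7}] r9c6 is down to just 7, so r9c6=7.
Step 12. [r9c2∈{8}] only 8 remains possible at r9c2 ⇒ r9c2=8.
Step 13. [r7c3∈{5}] r7c3 is down to just 5 ⇒ r7c3=5.
Step 14. [r8c1∈{6}] r8c1 is down to just 6, so r8c1=6.
Step 15. [r3c3∈{2,6}] in row 3, 6 fits only at r3c3, so r3c3=6.
Step 16. [r4c3∈{2,3,4}] across col 3, 2 lands solely at r4c3 ⇒ r4c3=2.
Step 17. [r2c8∈{1,3,5}] across row 2, 3 lands solely at r2c8 ⇒ r2c8=3.
Step 18. [r4c1∈{3}] r4c1 is down to just 3. So r4c1=3.
Step 19. [r3c1∈{2,5}] r3c1 is the only open cell in col 1 admitting 2 ⇒ r3c1=2.
Step 20. [r5c9∈{1,6}] in row 5, 6 fits only at r5c9, so r5c9=6.
Step 21. [r6c3∈{4}] r6c3 has the single candidate 4 ⇒ r6c3=4.
Step 22. [r4c7∈{4,9}] row 4 places 4 nowhere but r4c7. So r4c7=4.
Step 23. [r2c3∈{8}] r2c3's peers cover all but 8 ⇒ r2c3=8.
Step 24. [r4c9∈{9}] only 9 remains possible at r4c9, so r4c9=9.
Step 25. [r7c5∈{8}] nothing but 8 survives at r7c5 ⇒ r7c5=8.
Step 26. [r7c7∈{7}] nothing but 7 survives at r7c7. So r7c7=7.
Step 27. [r9c5∈{4}] nothing but 4 survives at r9c5, so r9c5=4.
Step 28. [r2c9∈{1}] r2c9's peers cover all but 1. So r2c9=1.
Step 29. [r1c2∈{4}] r1c2's peers cover all but 4, so r1c2=4.
Step 30. [r1c6∈{6}] r1c6 has the single candidate 6. So r1c6=6.
Step 31. [r9c4∈{2}] r9c4 has the single candidate 2. So r9c4=2.
Step 32. [r1c5∈{3}] r1c5 is down to just 3, so r1c5=3.
Step 33. [r5c1∈{8}] r5c1 is down to just 8, so r5c1=8.
Step 34. [r9c3∈{3}] r9c3 is down to just 3. So r9c3=3.
Step 35. [r3c7∈{9}] only 9 remains possible at r3c7 ⇒ r3c7=9.
Step 36. [r8c4∈{9}] only 9 remains possible at r8c4. So r8c4=9.
Step 37. [r6c1∈{5}] only 5 remains possible at r6c1, so r6c1=5.
Step 38. [r5c8∈{1}] only 1 remains possible at r5c8 ⇒ r5c8=1.
Step 39. [r1c8∈{2}] only 2 remains possible at r1c8. So r1c8=2.
Step 40. [r4c2∈{6}] r4c2 has the single candidate 6 ⇒ r4c2=6.
Step 41. [r8c5∈{5}] r8c5's peers cover all but 5 ⇒ r8c5=5.
Step 42. [r8c2∈{7}] r8c2 has the single candidate 7 ⇒ r8c2=7.
Step 43. [r4c4∈{7}] only 7 remains possible at r4c4, so r4c4=7.
Step 44. [r3c8∈{5}] nothing but 5 survives at r3c8 ⇒ r3c8=5.
Step 45. [r2c2∈{5}] nothing but 5 survives at r2c2. So r2c2=5.
Step 46. [r6c7∈{3}] nothing but 3 survives at r6c7. So r6c7=3.

Answer: 1 4 9 5 3 6 8 2 7 / 7 5 8 4 9 2 6 3 1 / 2 3 6 1 7 8 9 5 4 / 3 6 2 7 1 5 4 8 9 / 8 9 7 3 2 4 5 1 6 / 5 1 4 8 6 9 3 7 2 / 4 2 5 6 8 1 7 9 3 / 6 7 1 9 5 3 2 4 8 / 9 8 3 2 4 7 1 6 5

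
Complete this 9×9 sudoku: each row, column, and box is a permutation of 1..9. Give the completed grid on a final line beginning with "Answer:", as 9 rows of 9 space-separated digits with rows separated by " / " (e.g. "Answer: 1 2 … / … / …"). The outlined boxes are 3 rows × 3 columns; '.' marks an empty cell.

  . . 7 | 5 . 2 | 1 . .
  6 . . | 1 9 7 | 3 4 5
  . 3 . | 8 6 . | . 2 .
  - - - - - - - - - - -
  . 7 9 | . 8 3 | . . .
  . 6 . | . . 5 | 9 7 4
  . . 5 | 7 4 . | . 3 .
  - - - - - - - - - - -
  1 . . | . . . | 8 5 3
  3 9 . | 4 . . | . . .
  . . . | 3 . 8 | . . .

Step 1. [r6c9∈{1,2,6,8}] box 6 places 8 nowhere but r6c9. So r6c9=8.
Step 2. [r9c1∈{2,4,5,7}] 7 has one home in col 1: r9c1. So r9c1=7.
Step 3. [r5c4∈{2}] nothing but 2 survives at r5c4. So r5c4=2.
Step 4. [r4c4∈{6}] only 6 remains possible at r4c4, so r4c4=6.
Step 5. [r5c5∈{1}] only 1 remains possible at r5c5 ⇒ r5c5=1.
Step 6. [r9c7∈{2,4,6}] in col 7, 4 fits only at r9c7 ⇒ r9c7=4.
Step 7. [r1c8∈{6,8,9}] r1c8 is the only open cell in col 8 admitting 8, so r1c8=8.
Step 8. [r8c3∈{2,6,8}] across row 8, 8 lands solely at r8c3. So r8c3=8.
Step 9. [r1c2∈{4}] r1c2 is down to just 4 ⇒ r1c2=4.
Step 10. [r7c2∈{2}] r7c2 is down to just 2 ⇒ r7c2=2.
Step 11. [r8c5∈{2,5,7}] 5 has one home in row 8: r8c5. So r8c5=5.
Step 12. [r1c9∈{6,9}] 6 has one home in row 1: r1c9 ⇒ r1c9=6.
Step 13. [r3c9∈{7,9}] in box 3, 9 fits only at r3c9. So r3c9=9.
Step 14. [r4c8∈{1}] r4c8's peers cover all but 1. So r4c8=1.
Step 15. [r4c9∈{2}] r4c9's peers cover all but 2 ⇒ r4c9=2.
Step 16. [r8c8∈{6}] r8c8 has the single candidate 6, so r8c8=6.
Step 17. [r7c6∈{6,9}] 6 has one home in col 6: r7c6. So r7c6=6.
Step 18. [r8c9∈{1,7}] 7 has one home in col 9: r8c9. So r8c9=7.
Step 19. [r9c3∈{6}] r9c3 is down to just 6. So r9c3=6.
Step 20. [r8c6∈{1}] only 1 remains possible at r8c6. So r8c6=1.
Step 21. [r3c1∈{5}] r3c1 has the single candidate 5. So r3c1=5.
Step 22. [r9c8∈{9}] r9c8 has the single candidate 9, so r9c8=9.
Step 23. [r1c5∈{3}] r1c5 has the single candidate 3, so r1c5=3.
Step 24. [r9c2∈{5}] nothing but 5 survives at r9c2, so r9c2=5.
Step 25. [r3c3∈{1}] nothing but 1 survives at r3c3 ⇒ r3c3=1.
Step 26. [r4c1∈{4}] only 4 remains possible at r4c1, so r4c1=4.
Step 27. [r5c1∈{8}] r5c1 has the single candidate 8, so r5c1=8.
Step 28. [r2c2∈{8}] r2c2 has the single candidate 8 ⇒ r2c2=8.
Step 29. [r2c3∈{2}] r2c3 is down to just 2, so r2c3=2.
Step 30. [r9c5∈{2}] r9c5 has the single candidate 2. So r9c5=2.
Step 31. [r5c3∈{3}] r5c3 is down to just 3. So r5c3=3.
Step 32. [r6c1∈{2}] r6c1 has the single candidate 2 ⇒ r6c1=2.
Step 33. [r7c5∈{7}] r7c5's peers cover all but 7. So r7c5=7.
Step 34. [r3c7∈{7}] r3c7's peers cover all but 7, so r3c7=7.
Step 35. [r4c7∈{5}] r4c7 is down to just 5. So r4c7=5.
Step 36. [r6c6∈{9}] r6c6 has the single candidate 9 ⇒ r6c6=9.
Step 37. [r8c7∈{2}] nothing but 2 survives at r8c7 ⇒ r8c7=2.
Step 38. [r6c7∈{6}] nothing but 6 survives at r6c7. So r6c7=6.
Step 39. [r1c1∈{9}] nothing but 9 survives at r1c1, so r1c1=9.
Step 40. [r7c3∈{4}] only 4 remains possible at r7c3, so r7c3=4.
Step 41. [r7c4∈{9}] r7c4's peers cover all but 9, so r7c4=9.
Step 42. [r9c9∈{1}] nothing but 1 survives at r9c9, so r9c9=1.
Step 43. [r6c2∈{1}] r6c2's peers cover all but 1 ⇒ r6c2=1.
Step 44. [r3c6∈{4}] r3c6 is down to just 4 ⇒ r3c6=4.

Answer: 9 4 7 5 3 2 1 8 6 / 6 8 2 1 9 7 3 4 5 / 5 3 1 8 6 4 7 2 9 / 4 7 9 6 8 3 5 1 2 / 8 6 3 2 1 5 9 7 4 / 2 1 5 7 4 9 6 3 8 / 1 2 4 9 7 6 8 5 3 / 3 9 8 4 5 1 2 6 7 / 7 5 6 3 2 8 4 9 1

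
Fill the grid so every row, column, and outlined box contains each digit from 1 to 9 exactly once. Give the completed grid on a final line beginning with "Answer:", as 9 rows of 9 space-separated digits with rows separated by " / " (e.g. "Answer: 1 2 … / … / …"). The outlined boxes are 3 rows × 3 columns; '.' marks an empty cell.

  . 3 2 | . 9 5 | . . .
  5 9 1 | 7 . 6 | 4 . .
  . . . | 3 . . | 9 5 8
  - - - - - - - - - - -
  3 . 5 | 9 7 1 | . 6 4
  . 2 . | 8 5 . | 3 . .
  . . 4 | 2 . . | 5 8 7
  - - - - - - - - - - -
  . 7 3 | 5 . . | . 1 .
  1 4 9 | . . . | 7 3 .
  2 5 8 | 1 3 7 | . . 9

Step 1. [r7c1∈{6}] r7c1 is down to just 6. So r7c1=6.
Step 2. [r7c9∈{2}] r7c9 is down to just 2 ⇒ r7c9=2.
Step 3. [r1c4∈{4}] r1c4's peers cover all but 4 ⇒ r1c4=4.
Step 4. [r3c6∈{2}] only 2 remains possible at r3c6, so r3c6=2.
Step 5. [r5c3∈{6,7}] r5c3 is the only open cell in row 5 admitting 6, so r5c3=6.
Step 6. [r8c6∈{8}] nothing but 8 survives at r8c6. So r8c6=8.
Step 7. [r5c1∈{7,9}] row 5 places 7 nowhere but r5c1 ⇒ r5c1=7.
Step 8. [r9c7∈{6}] only 6 remains possible at r9c7. So r9c7=6.
Step 9. [r1c7∈{1}] r1c7 is down to just 1, so r1c7=1.
Step 10. [r7c6∈{4,9}] row 7 places 9 nowhere but r7c6, so r7c6=9.
Step 11. [r6c5∈{6}] only 6 remains possible at r6c5, so r6c5=6.
Step 12. [r8c9∈{5}] nothing but 5 survives at r8c9. So r8c9=5.
Step 13. [r8c5∈{2}] r8c5 is down to just 2. So r8c5=2.
Step 14. [r6c2∈{1}] r6c2's peers cover all but 1 ⇒ r6c2=1.
Step 15. [r5c9∈{1}] r5c9 has the single candidate 1, so r5c9=1.
Step 16. [r3c1∈{4}] nothing but 4 survives at r3c1. So r3c1=4.
Step 17. [r1c1∈{8}] only 8 remains possible at r1c1. So r1c1=8.
Step 18. [r4c7∈{2}] r4c7's peers cover all but 2. So r4c7=2.
Step 19. [r9c8∈{4}] only 4 remains possible at r9c8. So r9c8=4.
Step 20. [r3c3∈{7}] nothing but 7 survives at r3c3, so r3c3=7.
Step 21. [r7c5∈{4}] nothing but 4 survives at r7c5. So r7c5=4.
Step 22. [r6c1∈{9}] r6c1 is down to just 9. So r6c1=9.
Step 23. [r2c9∈{3}] nothing but 3 survives at r2c9 ⇒ r2c9=3.
Step 24. [r2c8∈{2}] r2c8's peers cover all but 2, so r2c8=2.
Step 25. [r7c7∈{8}] r7c7 is down to just 8 ⇒ r7c7=8.
Step 26. [r8c4∈{6}] r8c4's peers cover all but 6, so r8c4=6.
Step 27. [r6c6∈{3}] nothing but 3 survives at r6c6, so r6c6=3.
Step 28. [r1c8∈{7}] r1c8 is down to just 7 ⇒ r1c8=7.
Step 29. [r1c9∈{6}] nothing but 6 survives at r1c9 ⇒ r1c9=6.
Step 30. [r4c2∈{8}] nothing but 8 survives at r4c2, so r4c2=8.
Step 31. [r5c8∈{9}] r5c8 is down to just 9, so r5c8=9.
Step 32. [r3c2∈{6}] r3c2 has the single candidate 6, so r3c2=6.
Step 33. [r2c5∈{8}] r2c5 is down to just 8. So r2c5=8.
Step 34. [r5c6∈{4}] r5c6 has the single candidate 4, so r5c6=4.
Step 35. [r3c5∈{1}] nothing but 1 survives at r3c5, so r3c5=1.

Answer: 8 3 2 4 9 5 1 7 6 / 5 9 1 7 8 6 4 2 3 / 4 6 7 3 1 2 9 5 8 / 3 8 5 9 7 1 2 6 4 / 7 2 6 8 5 4 3 9 1 / 9 1 4 2 6 3 5 8 7 / 6 7 3 5 4 9 8 1 2 / 1 4 9 6 2 8 7 3 5 / 2 5 8 1 3 7 6 4 9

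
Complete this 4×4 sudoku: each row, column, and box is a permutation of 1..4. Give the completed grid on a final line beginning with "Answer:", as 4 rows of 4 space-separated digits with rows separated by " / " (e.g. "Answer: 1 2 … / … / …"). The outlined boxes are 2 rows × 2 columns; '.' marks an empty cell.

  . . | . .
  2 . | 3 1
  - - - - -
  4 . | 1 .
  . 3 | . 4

Step 1. [r1c2∈{1,4}] col 2 places 1 nowhere but r1c2, so r1c2=1.
Step 2. [r1c4∈{2}] only 2 remains possible at r1c4, so r1c4=2.
Step 3. [r3c2∈{2}] r3c2 is down to just 2, so r3c2=2.
Step 4. [r1c1∈{3}] r1c1 is down to just 3, so r1c1=3.
Step 5. [r1c3∈{4}] r1c3 is down to just 4, so r1c3=4.
Step 6. [r3c4∈{3}] r3c4's peers cover all but 3. So r3c4=3.
Step 7. [r4c1∈{1}] nothing but 1 survives at r4c1. So r4c1=1.
Step 8. [r4c3∈{2}] r4c3 has the single candidate 2, so r4c3=2.
Step 9. [r2c2∈{4}] r2c2's peers cover all but 4, so r2c2=4.

Answer: 3 1 4 2 / 2 4 3 1 / 4 2 1 3 / 1 3 2 4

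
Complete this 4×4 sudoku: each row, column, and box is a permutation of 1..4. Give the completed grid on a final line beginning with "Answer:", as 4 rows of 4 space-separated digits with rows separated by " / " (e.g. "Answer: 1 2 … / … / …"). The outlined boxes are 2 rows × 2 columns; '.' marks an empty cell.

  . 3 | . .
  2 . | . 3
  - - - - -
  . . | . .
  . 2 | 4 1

Step 1. [r2c2∈{1,4}] in row 2, 4 fits only at r2c2 ⇒ r2c2=4.
Step 2. [r1c1∈{1}] nothing but 1 survives at r1c1, so r1c1=1.
Step 3. [r3c4∈{2}] r3c4 has the single candidate 2 ⇒ r3c4=2.
Step 4. [r4c1∈{3}] r4c1 is down to just 3 ⇒ r4c1=3.
Step 5. [r1c4∈{4}] r1c4 is down to just 4 ⇒ r1c4=4.
Step 6. [r3c1∈{4}] nothing but 4 survives at r3c1. So r3c1=4.
Step 7. [r1c3∈{2}] r1c3 is down to just 2, so r1c3=2.
Step 8. [r3c3∈{3}] r3c3 has the single candidate 3, so r3c3=3.
Step 9. [r2c3∈{1}] only 1 remains possible at r2c3. So r2c3=1.
Step 10. [r3c2∈{1}] r3c2's peers cover all but 1, so r3c2=1.

Answer: 1 3 2 4 / 2 4 1 3 / 4 1 3 2 / 3 2 4 1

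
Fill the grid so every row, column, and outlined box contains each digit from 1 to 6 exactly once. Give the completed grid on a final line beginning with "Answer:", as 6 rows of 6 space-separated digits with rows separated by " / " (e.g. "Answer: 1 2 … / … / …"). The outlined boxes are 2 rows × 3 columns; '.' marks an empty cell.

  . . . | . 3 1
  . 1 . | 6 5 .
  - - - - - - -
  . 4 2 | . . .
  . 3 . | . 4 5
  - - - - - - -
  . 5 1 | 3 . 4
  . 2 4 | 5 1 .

Step 1. [r5c1∈{6}] r5c1 has the single candidate 6, so r5c1=6.
Step 2. [r2c1∈{2,3,4}] in row 2, 4 fits only at r2c1 ⇒ r2c1=4.
Step 3. [r1c3∈{5,6}] col 3 places 5 nowhere but r1c3, so r1c3=5.
Step 4. [r4c1∈{1}] r4c1 has the single candidate 1, so r4c1=1.
Step 5. [r3c6∈{3,6}] in row 3, 3 fits only at r3c6 ⇒ r3c6=3.
Step 6. [r4c4∈{2}] r4c4 is down to just 2 ⇒ r4c4=2.
Step 7. [r3c4∈{1}] r3c4's peers cover all but 1. So r3c4=1.
Step 8. [r3c5∈{6}] r3c5 has the single candidate 6 ⇒ r3c5=6.
Step 9. [r5c5∈{2}] only 2 remains possible at r5c5 ⇒ r5c5=2.
Step 10. [r1c4∈{4}] r1c4 has the single candidate 4. So r1c4=4.
Step 11. [r2c6∈{2}] r2c6 is down to just 2, so r2c6=2.
Step 12. [r1c1∈{2}] r1c1 is down to just 2 ⇒ r1c1=2.
Step 13. [r6c1∈{3}] r6c1 is down to just 3, so r6c1=3.
Step 14. [r2c3∈{3}] r2c3 is down to just 3 ⇒ r2c3=3.
Step 15. [r6c6∈{6}] r6c6 is down to just 6. So r6c6=6.
Step 16. [r3c1∈{5}] r3c1 is down to just 5 ⇒ r3c1=5.
Step 17. [r1c2∈{6}] r1c2's peers cover all but 6, so r1c2=6.
Step 18. [r4c3∈{6}] nothing but 6 survives at r4c3, so r4c3=6.

Answer: 2 6 5 4 3 1 / 4 1 3 6 5 2 / 5 4 2 1 6 3 / 1 3 6 2 4 5 / 6 5 1 3 2 4 / 3 2 4 5 1 6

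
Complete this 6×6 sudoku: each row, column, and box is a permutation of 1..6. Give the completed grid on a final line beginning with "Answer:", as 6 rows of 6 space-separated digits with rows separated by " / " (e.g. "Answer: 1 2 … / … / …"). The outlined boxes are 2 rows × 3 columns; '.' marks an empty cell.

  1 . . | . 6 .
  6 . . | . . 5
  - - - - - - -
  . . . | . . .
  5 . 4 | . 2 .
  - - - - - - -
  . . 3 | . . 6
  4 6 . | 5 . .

Step 1. [r3c1∈{2,3}] 3 has one home in col 1: r3c1, so r3c1=3.
Step 2. [r2c3∈{2}] only 2 remains possible at r2c3 ⇒ r2c3=2.
Step 3. [r4c2∈{1}] nothing but 1 survives at r4c2 ⇒ r4c2=1.
Step 4. [r6c6∈{1,2,3}] r6c6 is the only open cell in row 6 admitting 2 ⇒ r6c6=2.
Step 5. [r3c6∈{1,4}] col 6 places 1 nowhere but r3c6. So r3c6=1.
Step 6. [r1c6∈{3,4}] r1c6 is the only open cell in col 6 admitting 4, so r1c6=4.
Step 7. [r5c2∈{2,5}] across row 5, 5 lands solely at r5c2, so r5c2=5.
Step 8. [r6c5∈{1,3}] 3 has one home in row 6: r6c5, so r6c5=3.
Step 9. [r4c4∈{3,6}] r4c4 is the only open cell in row 4 admitting 6, so r4c4=6.
Step 10. [r2c5∈{1}] nothing but 1 survives at r2c5, so r2c5=1.
Step 11. [r5c5∈{4}] nothing but 4 survives at r5c5. So r5c5=4.
Step 12. [r2c4∈{3}] r2c4 is down to just 3. So r2c4=3.
Step 13. [r1c2∈{3}] only 3 remains possible at r1c2 ⇒ r1c2=3.
Step 14. [r4c6∈{3}] nothing but 3 survives at r4c6. So r4c6=3.
Step 15. [r5c1∈{2}] r5c1 is down to just 2, so r5c1=2.
Step 16. [r2c2∈{4}] r2c2's peers cover all but 4, so r2c2=4.
Step 17. [r3c2∈{2}] r3c2 is down to just 2, so r3c2=2.
Step 18. [r6c3∈{1}] only 1 remains possible at r6c3 ⇒ r6c3=1.
Step 19. [r3c3∈{6}] r3c3 is down to just 6. So r3c3=6.
Step 20. [r3c4∈{4}] r3c4 is down to just 4, so r3c4=4.
Step 21. [r1c4∈{2}] r1c4 is down to just 2. So r1c4=2.
Step 22. [r5c4∈{1}] r5c4's peers cover all but 1. So r5c4=1.
Step 23. [r1c3∈{5}] nothing but 5 survives at r1c3, so r1c3=5.
Step 24. [r3c5∈{5}] r3c5's peers cover all but 5, so r3c5=5.

Answer: 1 3 5 2 6 4 / 6 4 2 3 1 5 / 3 2 6 4 5 1 / 5 1 4 6 2 3 / 2 5 3 1 4 6 / 4 6 1 5 3 2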